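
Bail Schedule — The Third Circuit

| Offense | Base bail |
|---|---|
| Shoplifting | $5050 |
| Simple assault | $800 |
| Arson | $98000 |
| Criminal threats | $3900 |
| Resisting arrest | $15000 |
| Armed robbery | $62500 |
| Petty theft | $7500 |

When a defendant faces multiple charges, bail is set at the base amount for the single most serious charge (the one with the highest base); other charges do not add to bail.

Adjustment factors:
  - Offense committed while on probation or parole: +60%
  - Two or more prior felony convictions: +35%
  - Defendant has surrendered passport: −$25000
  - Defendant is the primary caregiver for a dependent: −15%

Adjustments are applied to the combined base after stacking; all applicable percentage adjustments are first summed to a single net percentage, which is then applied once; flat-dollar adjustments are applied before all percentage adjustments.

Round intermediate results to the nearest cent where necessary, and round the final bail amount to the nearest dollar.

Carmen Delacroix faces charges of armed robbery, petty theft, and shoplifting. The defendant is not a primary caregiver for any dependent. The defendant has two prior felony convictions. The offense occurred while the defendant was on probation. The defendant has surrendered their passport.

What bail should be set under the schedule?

$73125

Base amounts from the schedule: armed robbery $62500; petty theft $7500; shoplifting $5050.
Stacking rule: use the highest base only. Highest is armed robbery at $62500. Combined base = $62500.
Defendant has surrendered passport (−$25000 flat): $62500 − $25000 = $37500.
Net percentage adjustment: +60% +35% = +95%. $37500 × 1.95 = $73125.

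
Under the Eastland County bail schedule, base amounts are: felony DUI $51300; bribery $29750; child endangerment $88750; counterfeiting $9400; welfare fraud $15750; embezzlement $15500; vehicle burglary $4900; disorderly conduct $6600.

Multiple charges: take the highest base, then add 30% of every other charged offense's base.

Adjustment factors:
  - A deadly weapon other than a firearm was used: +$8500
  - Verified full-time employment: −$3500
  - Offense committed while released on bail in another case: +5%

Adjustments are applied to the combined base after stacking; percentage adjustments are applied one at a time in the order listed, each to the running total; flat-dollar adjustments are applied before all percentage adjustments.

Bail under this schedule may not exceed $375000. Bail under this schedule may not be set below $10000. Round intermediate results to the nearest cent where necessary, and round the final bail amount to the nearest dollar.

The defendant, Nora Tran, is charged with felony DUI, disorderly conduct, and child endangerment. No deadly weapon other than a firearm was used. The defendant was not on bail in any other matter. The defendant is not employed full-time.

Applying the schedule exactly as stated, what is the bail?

Base amounts from the schedule: felony DUI $51300; disorderly conduct $6600; child endangerment $88750.
Stacking rule: highest base plus 30% of each additional charge. Highest is child endangerment at $88750. Additional: $51300 × 30% = $15390; $6600 × 30% = $1980. Combined base = $88750 + $17370 = $106120.
No adjustment factors apply to this defendant.
$106120 is within the $375000 maximum.
$106120 is at or above the $10000 minimum.

$106120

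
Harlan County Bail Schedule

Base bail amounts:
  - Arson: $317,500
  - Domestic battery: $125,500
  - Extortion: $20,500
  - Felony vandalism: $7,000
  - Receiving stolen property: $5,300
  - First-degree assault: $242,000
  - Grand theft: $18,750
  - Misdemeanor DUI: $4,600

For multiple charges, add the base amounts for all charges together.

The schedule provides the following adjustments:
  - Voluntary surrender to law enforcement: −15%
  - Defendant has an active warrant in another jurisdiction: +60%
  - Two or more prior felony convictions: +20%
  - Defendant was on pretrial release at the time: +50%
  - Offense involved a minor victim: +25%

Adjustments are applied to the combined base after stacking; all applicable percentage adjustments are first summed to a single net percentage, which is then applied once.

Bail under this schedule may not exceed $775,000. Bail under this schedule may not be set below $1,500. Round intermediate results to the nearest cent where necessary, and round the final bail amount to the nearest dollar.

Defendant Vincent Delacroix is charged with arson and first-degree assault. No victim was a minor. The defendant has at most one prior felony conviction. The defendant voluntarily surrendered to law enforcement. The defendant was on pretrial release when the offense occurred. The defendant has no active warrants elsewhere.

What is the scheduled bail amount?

$755,325

Base amounts from the schedule: arson $317,500; first-degree assault $242,000.
Stacking rule: sum of all bases. $317,500 + $242,000 = $559,500.
Net percentage adjustment: −15% +50% = +35%. $559,500 × 1.35 = $755,325.
$755,325 is within the $775,000 maximum.
$755,325 is at or above the $1,500 minimum.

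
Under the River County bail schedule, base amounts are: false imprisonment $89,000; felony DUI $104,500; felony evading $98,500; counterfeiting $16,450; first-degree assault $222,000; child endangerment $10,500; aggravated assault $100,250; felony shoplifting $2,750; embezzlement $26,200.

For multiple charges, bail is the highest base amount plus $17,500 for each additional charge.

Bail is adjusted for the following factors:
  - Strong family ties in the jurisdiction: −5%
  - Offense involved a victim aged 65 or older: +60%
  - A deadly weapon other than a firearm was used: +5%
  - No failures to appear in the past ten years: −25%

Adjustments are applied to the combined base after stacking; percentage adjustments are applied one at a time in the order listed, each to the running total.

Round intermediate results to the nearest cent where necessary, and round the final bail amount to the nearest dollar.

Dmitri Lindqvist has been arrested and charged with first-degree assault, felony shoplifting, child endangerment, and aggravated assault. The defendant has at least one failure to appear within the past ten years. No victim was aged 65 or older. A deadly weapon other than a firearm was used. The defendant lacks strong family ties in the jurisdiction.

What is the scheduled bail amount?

$288,225

Base amounts from the schedule: first-degree assault $222,000; felony shoplifting $2,750; child endangerment $10,500; aggravated assault $100,250.
Stacking rule: highest base plus $17,500 per additional charge. Highest is first-degree assault at $222,000; 3 additional charges → +$52,500. Combined base = $274,500.
A deadly weapon other than a firearm was used (+5%): $274,500 × 1.05 = $288,225.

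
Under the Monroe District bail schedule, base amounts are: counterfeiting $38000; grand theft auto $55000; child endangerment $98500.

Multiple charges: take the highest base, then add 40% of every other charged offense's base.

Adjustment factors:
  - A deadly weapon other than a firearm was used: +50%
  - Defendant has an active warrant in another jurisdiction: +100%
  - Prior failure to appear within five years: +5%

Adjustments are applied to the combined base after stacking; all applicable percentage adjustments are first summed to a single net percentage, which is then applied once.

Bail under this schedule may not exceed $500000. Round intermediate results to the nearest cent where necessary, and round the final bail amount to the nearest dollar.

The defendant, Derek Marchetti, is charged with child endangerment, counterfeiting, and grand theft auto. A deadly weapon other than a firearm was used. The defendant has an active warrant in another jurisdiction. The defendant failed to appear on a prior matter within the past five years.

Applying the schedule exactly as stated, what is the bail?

Base amounts from the schedule: child endangerment $98500; counterfeiting $38000; grand theft auto $55000.
Stacking rule: highest base plus 40% of each additional charge. Highest is child endangerment at $98500. Additional: $38000 × 40% = $15200; $55000 × 40% = $22000. Combined base = $98500 + $37200 = $135700.
Net percentage adjustment: +50% +100% +5% = +155%. $135700 × 2.55 = $346035.
$346035 is within the $500000 maximum.

$346035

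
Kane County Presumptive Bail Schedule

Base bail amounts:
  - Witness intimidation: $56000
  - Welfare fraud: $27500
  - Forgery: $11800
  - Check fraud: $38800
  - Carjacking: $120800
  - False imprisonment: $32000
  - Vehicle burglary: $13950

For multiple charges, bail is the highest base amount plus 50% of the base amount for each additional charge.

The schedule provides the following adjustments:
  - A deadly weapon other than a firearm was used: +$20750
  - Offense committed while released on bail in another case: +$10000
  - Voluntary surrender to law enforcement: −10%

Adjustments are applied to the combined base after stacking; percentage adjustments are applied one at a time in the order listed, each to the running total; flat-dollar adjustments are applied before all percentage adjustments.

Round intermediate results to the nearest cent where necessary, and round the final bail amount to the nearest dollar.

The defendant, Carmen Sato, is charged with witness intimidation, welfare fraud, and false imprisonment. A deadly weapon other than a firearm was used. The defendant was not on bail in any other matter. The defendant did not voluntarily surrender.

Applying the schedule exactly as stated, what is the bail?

Base amounts from the schedule: witness intimidation $56000; welfare fraud $27500; false imprisonment $32000.
Stacking rule: highest base plus 50% of each additional charge. Highest is witness intimidation at $56000. Additional: $27500 × 50% = $13750; $32000 × 50% = $16000. Combined base = $56000 + $29750 = $85750.
A deadly weapon other than a firearm was used (+$20750 flat): $85750 + $20750 = $106500.

$106500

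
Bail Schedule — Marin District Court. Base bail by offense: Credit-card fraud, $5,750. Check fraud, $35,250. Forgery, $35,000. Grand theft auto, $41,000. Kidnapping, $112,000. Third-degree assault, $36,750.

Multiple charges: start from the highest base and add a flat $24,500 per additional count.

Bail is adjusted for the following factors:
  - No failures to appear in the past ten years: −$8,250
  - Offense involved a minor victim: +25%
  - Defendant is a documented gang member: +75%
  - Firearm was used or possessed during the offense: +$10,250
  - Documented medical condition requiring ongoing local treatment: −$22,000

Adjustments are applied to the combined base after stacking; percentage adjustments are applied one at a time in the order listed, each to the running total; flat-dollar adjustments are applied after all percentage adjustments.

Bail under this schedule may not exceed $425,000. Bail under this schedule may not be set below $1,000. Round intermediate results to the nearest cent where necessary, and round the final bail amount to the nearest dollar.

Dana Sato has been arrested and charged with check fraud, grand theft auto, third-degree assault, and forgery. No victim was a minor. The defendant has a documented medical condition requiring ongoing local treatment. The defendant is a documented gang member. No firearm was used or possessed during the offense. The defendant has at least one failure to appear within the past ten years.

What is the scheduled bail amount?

$178,375

Base amounts from the schedule: check fraud $35,250; grand theft auto $41,000; third-degree assault $36,750; forgery $35,000.
Stacking rule: highest base plus $24,500 per additional charge. Highest is grand theft auto at $41,000; 3 additional charges → +$73,500. Combined base = $114,500.
Defendant is a documented gang member (+75%): $114,500 × 1.75 = $200,375.
Documented medical condition requiring ongoing local treatment (−$22,000 flat): $200,375 − $22,000 = $178,375.
$178,375 is within the $425,000 maximum.
$178,375 is at or above the $1,000 minimum.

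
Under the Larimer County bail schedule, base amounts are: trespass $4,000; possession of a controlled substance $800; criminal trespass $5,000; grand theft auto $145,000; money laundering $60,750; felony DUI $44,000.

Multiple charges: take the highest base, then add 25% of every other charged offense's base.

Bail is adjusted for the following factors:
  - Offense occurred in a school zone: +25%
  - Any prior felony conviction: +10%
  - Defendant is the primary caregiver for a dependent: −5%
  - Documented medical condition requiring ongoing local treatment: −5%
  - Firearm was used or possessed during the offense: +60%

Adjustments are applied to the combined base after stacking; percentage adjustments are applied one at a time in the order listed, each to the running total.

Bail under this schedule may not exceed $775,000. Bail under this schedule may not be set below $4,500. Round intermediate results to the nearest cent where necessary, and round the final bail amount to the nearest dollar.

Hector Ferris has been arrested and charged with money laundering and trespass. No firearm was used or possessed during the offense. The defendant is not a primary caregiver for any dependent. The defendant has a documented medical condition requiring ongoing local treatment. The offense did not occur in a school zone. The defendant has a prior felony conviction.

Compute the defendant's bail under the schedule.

$64,529

Base amounts from the schedule: money laundering $60,750; trespass $4,000.
Stacking rule: highest base plus 25% of each additional charge. Highest is money laundering at $60,750. Additional: $4,000 × 25% = $1,000. Combined base = $60,750 + $1,000 = $61,750.
Any prior felony conviction (+10%): $61,750 × 1.1 = $67,925.
Documented medical condition requiring ongoing local treatment (−5%): $67,925 × 0.95 = $64,528.75.
$64,528.75 is within the $775,000 maximum.
$64,528.75 is at or above the $4,500 minimum.
Rounded to the nearest dollar: $64,529.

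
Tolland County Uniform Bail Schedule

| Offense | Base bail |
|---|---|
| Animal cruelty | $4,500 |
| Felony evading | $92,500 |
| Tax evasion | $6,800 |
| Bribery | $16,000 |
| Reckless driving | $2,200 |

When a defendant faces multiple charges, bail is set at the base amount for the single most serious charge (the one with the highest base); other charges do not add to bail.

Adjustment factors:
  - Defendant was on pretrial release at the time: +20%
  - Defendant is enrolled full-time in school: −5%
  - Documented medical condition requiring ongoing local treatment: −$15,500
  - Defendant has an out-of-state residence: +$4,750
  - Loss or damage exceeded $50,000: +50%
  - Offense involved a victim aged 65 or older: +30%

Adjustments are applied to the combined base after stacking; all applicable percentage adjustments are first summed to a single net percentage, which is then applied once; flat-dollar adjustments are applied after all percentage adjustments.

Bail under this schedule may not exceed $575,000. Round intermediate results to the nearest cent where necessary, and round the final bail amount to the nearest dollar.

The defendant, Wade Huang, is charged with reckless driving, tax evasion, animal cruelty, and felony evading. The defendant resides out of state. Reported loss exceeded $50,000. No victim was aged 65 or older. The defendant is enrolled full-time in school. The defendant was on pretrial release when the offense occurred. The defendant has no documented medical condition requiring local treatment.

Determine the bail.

$157,375

Base amounts from the schedule: reckless driving $2,200; tax evasion $6,800; animal cruelty $4,500; felony evading $92,500.
Stacking rule: use the highest base only. Highest is felony evading at $92,500. Combined base = $92,500.
Net percentage adjustment: +20% −5% +50% = +65%. $92,500 × 1.65 = $152,625.
Defendant has an out-of-state residence (+$4,750 flat): $152,625 + $4,750 = $157,375.
$157,375 is within the $575,000 maximum.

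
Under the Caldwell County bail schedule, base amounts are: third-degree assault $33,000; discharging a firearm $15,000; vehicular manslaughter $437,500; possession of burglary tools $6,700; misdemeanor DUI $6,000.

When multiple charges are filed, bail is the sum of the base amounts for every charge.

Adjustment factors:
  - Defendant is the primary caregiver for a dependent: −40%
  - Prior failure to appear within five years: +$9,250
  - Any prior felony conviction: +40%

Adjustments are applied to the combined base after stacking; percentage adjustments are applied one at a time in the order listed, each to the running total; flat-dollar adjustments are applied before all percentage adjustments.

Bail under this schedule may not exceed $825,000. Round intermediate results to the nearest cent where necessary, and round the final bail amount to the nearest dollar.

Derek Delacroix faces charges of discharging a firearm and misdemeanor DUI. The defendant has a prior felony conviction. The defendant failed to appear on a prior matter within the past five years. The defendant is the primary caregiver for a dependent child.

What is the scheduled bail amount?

Base amounts from the schedule: discharging a firearm $15,000; misdemeanor DUI $6,000.
Stacking rule: sum of all bases. $15,000 + $6,000 = $21,000.
Prior failure to appear within five years (+$9,250 flat): $21,000 + $9,250 = $30,250.
Defendant is the primary caregiver for a dependent (−40%): $30,250 × 0.6 = $18,150.
Any prior felony conviction (+40%): $18,150 × 1.4 = $25,410.
$25,410 is within the $825,000 maximum.

$25,410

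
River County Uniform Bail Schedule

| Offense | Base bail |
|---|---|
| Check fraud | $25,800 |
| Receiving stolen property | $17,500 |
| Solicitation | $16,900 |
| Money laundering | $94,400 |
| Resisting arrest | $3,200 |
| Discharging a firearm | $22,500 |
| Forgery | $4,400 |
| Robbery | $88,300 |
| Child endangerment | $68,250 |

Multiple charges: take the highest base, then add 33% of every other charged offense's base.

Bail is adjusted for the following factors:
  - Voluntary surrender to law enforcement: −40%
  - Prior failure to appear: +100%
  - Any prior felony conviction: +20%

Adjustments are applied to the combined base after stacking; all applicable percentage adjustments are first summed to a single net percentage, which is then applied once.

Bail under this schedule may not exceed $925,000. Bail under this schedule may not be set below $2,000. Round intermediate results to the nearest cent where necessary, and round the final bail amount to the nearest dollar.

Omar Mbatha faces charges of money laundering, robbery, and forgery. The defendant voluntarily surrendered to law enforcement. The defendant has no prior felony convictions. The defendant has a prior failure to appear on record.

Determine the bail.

$199,986

Base amounts from the schedule: money laundering $94,400; robbery $88,300; forgery $4,400.
Stacking rule: highest base plus 33% of each additional charge. Highest is money laundering at $94,400. Additional: $88,300 × 33% = $29,139; $4,400 × 33% = $1,452. Combined base = $94,400 + $30,591 = $124,991.
Net percentage adjustment: −40% +100% = +60%. $124,991 × 1.6 = $199,985.60.
$199,985.60 is within the $925,000 maximum.
$199,985.60 is at or above the $2,000 minimum.
Rounded to the nearest dollar: $199,986.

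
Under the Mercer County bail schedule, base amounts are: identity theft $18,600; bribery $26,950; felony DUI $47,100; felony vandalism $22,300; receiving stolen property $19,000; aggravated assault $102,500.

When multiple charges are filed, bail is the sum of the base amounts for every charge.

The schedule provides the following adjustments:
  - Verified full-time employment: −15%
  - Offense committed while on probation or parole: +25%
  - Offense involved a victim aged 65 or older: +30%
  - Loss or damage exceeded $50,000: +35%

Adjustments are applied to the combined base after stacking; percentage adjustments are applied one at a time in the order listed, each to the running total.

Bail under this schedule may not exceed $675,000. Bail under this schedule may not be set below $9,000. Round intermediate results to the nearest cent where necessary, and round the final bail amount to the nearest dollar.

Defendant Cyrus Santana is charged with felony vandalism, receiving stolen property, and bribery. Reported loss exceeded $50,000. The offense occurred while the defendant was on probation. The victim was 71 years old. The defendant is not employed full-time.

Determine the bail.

$149,723

Base amounts from the schedule: felony vandalism $22,300; receiving stolen property $19,000; bribery $26,950.
Stacking rule: sum of all bases. $22,300 + $19,000 + $26,950 = $68,250.
Offense committed while on probation or parole (+25%): $68,250 × 1.25 = $85,312.50.
Offense involved a victim aged 65 or older (+30%): $85,312.50 × 1.3 = $110,906.25.
Loss or damage exceeded $50,000 (+35%): $110,906.25 × 1.35 = $149,723.44.
$149,723.44 is within the $675,000 maximum.
$149,723.44 is at or above the $9,000 minimum.
Rounded to the nearest dollar: $149,723.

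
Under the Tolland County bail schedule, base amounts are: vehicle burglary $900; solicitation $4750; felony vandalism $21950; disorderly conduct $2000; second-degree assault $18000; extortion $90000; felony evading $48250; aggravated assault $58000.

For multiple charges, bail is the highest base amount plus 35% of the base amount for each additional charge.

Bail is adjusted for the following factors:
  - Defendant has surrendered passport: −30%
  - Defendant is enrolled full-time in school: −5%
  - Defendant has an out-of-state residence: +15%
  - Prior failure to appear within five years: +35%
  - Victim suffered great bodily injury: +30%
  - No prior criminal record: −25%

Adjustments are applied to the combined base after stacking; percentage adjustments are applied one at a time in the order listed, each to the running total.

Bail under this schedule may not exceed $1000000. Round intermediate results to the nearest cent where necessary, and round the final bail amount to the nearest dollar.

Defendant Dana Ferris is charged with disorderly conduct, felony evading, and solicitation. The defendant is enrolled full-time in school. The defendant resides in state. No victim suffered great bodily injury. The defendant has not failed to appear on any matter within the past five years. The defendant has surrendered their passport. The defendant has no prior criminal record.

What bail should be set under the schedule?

$25243

Base amounts from the schedule: disorderly conduct $2000; felony evading $48250; solicitation $4750.
Stacking rule: highest base plus 35% of each additional charge. Highest is felony evading at $48250. Additional: $2000 × 35% = $700; $4750 × 35% = $1662.50. Combined base = $48250 + $2362.50 = $50612.50.
Defendant has surrendered passport (−30%): $50612.50 × 0.7 = $35428.75.
Defendant is enrolled full-time in school (−5%): $35428.75 × 0.95 = $33657.31.
No prior criminal record (−25%): $33657.31 × 0.75 = $25242.98.
$25242.98 is within the $1000000 maximum.
Rounded to the nearest dollar: $25243.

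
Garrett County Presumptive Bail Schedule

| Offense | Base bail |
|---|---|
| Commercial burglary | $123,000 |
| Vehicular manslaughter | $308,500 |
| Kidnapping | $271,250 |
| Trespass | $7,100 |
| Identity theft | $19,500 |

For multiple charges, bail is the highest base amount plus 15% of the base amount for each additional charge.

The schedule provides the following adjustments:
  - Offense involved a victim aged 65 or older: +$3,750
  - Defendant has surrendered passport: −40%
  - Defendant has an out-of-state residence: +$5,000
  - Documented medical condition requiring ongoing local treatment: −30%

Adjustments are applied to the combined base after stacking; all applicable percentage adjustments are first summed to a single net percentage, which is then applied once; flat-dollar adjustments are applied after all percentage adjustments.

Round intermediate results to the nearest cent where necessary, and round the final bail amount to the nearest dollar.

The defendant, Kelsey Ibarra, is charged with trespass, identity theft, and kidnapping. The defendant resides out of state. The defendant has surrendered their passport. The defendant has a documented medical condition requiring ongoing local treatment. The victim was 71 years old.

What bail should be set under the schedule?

Base amounts from the schedule: trespass $7,100; identity theft $19,500; kidnapping $271,250.
Stacking rule: highest base plus 15% of each additional charge. Highest is kidnapping at $271,250. Additional: $7,100 × 15% = $1,065; $19,500 × 15% = $2,925. Combined base = $271,250 + $3,990 = $275,240.
Net percentage adjustment: −40% −30% = −70%. $275,240 × 0.3 = $82,572.
Offense involved a victim aged 65 or older (+$3,750 flat): $82,572 + $3,750 = $86,322.
Defendant has an out-of-state residence (+$5,000 flat): $86,322 + $5,000 = $91,322.

$91,322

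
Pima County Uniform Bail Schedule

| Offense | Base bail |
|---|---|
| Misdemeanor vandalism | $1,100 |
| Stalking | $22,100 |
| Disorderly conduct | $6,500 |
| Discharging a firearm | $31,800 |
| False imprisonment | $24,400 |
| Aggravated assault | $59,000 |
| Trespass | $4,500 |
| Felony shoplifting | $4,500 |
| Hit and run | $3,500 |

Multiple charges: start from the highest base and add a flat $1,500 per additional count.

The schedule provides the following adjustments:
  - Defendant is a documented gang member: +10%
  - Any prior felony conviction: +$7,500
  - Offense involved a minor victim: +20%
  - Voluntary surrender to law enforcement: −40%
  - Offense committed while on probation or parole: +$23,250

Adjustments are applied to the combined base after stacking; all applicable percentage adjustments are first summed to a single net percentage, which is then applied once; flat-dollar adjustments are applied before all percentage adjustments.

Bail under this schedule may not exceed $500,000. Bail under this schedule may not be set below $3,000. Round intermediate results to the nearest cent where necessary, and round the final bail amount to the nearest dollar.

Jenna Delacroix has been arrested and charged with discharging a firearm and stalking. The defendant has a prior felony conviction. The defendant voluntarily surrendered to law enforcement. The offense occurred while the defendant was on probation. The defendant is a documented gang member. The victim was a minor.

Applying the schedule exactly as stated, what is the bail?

$57,645

Base amounts from the schedule: discharging a firearm $31,800; stalking $22,100.
Stacking rule: highest base plus $1,500 per additional charge. Highest is discharging a firearm at $31,800; 1 additional charge → +$1,500. Combined base = $33,300.
Any prior felony conviction (+$7,500 flat): $33,300 + $7,500 = $40,800.
Offense committed while on probation or parole (+$23,250 flat): $40,800 + $23,250 = $64,050.
Net percentage adjustment: +10% +20% −40% = −10%. $64,050 × 0.9 = $57,645.
$57,645 is within the $500,000 maximum.
$57,645 is at or above the $3,000 minimum.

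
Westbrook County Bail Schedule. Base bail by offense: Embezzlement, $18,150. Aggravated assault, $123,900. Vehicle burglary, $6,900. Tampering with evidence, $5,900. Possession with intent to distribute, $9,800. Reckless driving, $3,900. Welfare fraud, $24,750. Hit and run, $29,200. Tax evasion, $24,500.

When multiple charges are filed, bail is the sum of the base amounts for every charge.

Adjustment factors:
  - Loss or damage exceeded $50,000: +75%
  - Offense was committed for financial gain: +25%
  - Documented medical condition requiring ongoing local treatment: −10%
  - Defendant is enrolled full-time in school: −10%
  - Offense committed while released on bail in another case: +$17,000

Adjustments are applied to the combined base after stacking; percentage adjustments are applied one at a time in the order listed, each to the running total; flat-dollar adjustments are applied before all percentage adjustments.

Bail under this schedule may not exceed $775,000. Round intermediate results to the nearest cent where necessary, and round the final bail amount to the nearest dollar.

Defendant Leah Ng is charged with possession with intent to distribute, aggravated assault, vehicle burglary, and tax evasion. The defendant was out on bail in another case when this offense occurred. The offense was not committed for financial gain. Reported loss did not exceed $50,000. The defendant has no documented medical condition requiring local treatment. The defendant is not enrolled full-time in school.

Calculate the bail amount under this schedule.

Base amounts from the schedule: possession with intent to distribute $9,800; aggravated assault $123,900; vehicle burglary $6,900; tax evasion $24,500.
Stacking rule: sum of all bases. $9,800 + $123,900 + $6,900 + $24,500 = $165,100.
Offense committed while released on bail in another case (+$17,000 flat): $165,100 + $17,000 = $182,100.
$182,100 is within the $775,000 maximum.

$182,100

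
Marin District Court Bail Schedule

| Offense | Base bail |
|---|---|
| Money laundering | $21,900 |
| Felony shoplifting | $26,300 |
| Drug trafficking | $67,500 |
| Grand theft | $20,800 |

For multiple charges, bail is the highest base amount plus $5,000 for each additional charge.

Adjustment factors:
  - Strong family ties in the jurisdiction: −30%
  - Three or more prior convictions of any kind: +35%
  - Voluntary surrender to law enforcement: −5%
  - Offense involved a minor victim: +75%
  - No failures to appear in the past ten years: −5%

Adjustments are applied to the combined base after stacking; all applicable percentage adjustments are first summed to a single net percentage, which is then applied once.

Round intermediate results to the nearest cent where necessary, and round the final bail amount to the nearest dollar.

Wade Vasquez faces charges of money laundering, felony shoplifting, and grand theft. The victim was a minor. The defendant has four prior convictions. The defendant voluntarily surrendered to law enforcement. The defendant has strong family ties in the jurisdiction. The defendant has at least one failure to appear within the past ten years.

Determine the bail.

$63,525

Base amounts from the schedule: money laundering $21,900; felony shoplifting $26,300; grand theft $20,800.
Stacking rule: highest base plus $5,000 per additional charge. Highest is felony shoplifting at $26,300; 2 additional charges → +$10,000. Combined base = $36,300.
Net percentage adjustment: −30% +35% −5% +75% = +75%. $36,300 × 1.75 = $63,525.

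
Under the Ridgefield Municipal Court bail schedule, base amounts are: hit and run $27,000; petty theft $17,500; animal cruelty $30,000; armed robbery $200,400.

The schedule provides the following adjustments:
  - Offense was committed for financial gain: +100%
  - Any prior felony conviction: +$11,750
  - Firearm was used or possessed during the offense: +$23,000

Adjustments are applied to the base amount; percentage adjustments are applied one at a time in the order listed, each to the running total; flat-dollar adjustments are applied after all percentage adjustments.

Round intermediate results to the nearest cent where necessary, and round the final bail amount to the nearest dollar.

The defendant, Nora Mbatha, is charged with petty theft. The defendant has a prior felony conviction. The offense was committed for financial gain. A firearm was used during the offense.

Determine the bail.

$69,750

Base amounts from the schedule: petty theft $17,500.
Single charge. Combined base = $17,500.
Offense was committed for financial gain (+100%): $17,500 × 2 = $35,000.
Any prior felony conviction (+$11,750 flat): $35,000 + $11,750 = $46,750.
Firearm was used or possessed during the offense (+$23,000 flat): $46,750 + $23,000 = $69,750.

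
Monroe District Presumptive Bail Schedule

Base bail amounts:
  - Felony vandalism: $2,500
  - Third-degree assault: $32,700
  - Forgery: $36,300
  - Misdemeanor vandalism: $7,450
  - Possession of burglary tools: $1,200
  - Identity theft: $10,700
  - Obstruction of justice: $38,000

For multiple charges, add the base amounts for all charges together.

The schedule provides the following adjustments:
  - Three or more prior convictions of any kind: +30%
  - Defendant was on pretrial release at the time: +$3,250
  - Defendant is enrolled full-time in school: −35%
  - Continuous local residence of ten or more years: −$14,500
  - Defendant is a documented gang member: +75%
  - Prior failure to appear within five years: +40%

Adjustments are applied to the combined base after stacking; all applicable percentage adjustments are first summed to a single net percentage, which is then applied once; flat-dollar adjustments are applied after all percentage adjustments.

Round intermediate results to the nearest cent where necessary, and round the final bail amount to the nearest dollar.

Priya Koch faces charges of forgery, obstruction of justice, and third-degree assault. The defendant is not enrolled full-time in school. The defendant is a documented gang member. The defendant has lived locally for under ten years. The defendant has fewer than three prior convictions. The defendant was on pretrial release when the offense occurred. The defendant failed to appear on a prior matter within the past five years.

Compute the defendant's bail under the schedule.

Base amounts from the schedule: forgery $36,300; obstruction of justice $38,000; third-degree assault $32,700.
Stacking rule: sum of all bases. $36,300 + $38,000 + $32,700 = $107,000.
Net percentage adjustment: +75% +40% = +115%. $107,000 × 2.15 = $230,050.
Defendant was on pretrial release at the time (+$3,250 flat): $230,050 + $3,250 = $233,300.

$233,300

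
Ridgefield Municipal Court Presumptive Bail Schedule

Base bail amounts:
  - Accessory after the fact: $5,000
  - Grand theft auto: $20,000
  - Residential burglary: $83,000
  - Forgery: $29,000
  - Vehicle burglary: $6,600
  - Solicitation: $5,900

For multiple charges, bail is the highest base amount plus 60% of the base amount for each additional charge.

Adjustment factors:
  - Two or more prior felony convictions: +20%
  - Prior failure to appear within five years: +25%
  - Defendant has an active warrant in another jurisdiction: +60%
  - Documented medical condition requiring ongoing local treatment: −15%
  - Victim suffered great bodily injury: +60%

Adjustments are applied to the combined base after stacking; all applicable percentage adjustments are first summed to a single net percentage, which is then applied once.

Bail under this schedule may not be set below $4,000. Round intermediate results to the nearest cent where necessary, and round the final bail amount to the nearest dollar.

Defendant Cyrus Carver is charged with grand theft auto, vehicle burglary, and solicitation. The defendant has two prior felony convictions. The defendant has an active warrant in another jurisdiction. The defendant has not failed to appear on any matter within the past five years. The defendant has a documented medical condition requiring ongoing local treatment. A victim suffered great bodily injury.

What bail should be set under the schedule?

$61,875

Base amounts from the schedule: grand theft auto $20,000; vehicle burglary $6,600; solicitation $5,900.
Stacking rule: highest base plus 60% of each additional charge. Highest is grand theft auto at $20,000. Additional: $6,600 × 60% = $3,960; $5,900 × 60% = $3,540. Combined base = $20,000 + $7,500 = $27,500.
Net percentage adjustment: +20% +60% −15% +60% = +125%. $27,500 × 2.25 = $61,875.
$61,875 is at or above the $4,000 minimum.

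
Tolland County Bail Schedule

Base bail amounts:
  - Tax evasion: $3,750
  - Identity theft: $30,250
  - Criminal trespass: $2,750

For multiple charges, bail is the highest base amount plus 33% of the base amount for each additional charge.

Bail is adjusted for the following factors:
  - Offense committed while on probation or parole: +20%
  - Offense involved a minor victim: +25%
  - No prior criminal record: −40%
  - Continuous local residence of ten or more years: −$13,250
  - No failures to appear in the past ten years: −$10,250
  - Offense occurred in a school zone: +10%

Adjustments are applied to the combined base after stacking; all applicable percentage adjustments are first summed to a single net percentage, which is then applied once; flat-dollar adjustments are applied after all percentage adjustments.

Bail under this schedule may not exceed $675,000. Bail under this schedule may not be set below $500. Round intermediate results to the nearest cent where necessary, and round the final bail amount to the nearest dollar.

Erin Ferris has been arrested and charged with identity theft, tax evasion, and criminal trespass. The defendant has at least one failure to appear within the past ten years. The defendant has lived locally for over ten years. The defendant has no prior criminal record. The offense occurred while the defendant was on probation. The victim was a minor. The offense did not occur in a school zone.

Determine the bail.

$20,765

Base amounts from the schedule: identity theft $30,250; tax evasion $3,750; criminal trespass $2,750.
Stacking rule: highest base plus 33% of each additional charge. Highest is identity theft at $30,250. Additional: $3,750 × 33% = $1,237.50; $2,750 × 33% = $907.50. Combined base = $30,250 + $2,145 = $32,395.
Net percentage adjustment: +20% +25% −40% = +5%. $32,395 × 1.05 = $34,014.75.
Continuous local residence of ten or more years (−$13,250 flat): $34,014.75 − $13,250 = $20,764.75.
$20,764.75 is within the $675,000 maximum.
$20,764.75 is at or above the $500 minimum.
Rounded to the nearest dollar: $20,765.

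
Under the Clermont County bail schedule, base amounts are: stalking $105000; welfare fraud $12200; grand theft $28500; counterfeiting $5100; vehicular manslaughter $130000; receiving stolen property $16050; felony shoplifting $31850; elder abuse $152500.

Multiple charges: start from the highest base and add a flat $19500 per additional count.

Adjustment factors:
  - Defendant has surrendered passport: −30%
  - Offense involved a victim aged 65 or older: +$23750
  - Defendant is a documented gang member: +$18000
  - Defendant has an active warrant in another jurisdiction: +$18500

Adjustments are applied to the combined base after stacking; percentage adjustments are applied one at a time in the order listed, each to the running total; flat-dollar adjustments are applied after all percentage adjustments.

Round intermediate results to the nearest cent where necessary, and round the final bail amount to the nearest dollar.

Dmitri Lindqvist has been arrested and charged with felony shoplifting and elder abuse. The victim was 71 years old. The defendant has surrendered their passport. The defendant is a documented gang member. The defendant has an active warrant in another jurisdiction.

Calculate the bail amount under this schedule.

Base amounts from the schedule: felony shoplifting $31850; elder abuse $152500.
Stacking rule: highest base plus $19500 per additional charge. Highest is elder abuse at $152500; 1 additional charge → +$19500. Combined base = $172000.
Defendant has surrendered passport (−30%): $172000 × 0.7 = $120400.
Offense involved a victim aged 65 or older (+$23750 flat): $120400 + $23750 = $144150.
Defendant is a documented gang member (+$18000 flat): $144150 + $18000 = $162150.
Defendant has an active warrant in another jurisdiction (+$18500 flat): $162150 + $18500 = $180650.

$180650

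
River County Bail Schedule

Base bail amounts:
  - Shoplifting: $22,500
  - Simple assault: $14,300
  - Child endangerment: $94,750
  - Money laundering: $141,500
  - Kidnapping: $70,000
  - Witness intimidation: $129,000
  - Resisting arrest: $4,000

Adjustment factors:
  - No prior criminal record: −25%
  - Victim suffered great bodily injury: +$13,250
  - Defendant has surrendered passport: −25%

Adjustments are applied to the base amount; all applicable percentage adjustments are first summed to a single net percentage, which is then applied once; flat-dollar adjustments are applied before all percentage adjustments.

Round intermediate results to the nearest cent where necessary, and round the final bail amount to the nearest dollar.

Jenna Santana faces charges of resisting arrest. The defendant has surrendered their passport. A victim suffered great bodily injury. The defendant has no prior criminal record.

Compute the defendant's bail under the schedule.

$8,625

Base amounts from the schedule: resisting arrest $4,000.
Single charge. Combined base = $4,000.
Victim suffered great bodily injury (+$13,250 flat): $4,000 + $13,250 = $17,250.
Net percentage adjustment: −25% −25% = −50%. $17,250 × 0.5 = $8,625.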